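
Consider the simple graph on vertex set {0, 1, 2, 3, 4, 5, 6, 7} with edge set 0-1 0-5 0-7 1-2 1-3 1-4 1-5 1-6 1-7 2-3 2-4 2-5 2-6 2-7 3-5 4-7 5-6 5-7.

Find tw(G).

A width-3 tree decomposition is:
Bags: B1 = {1, 2, 5, 7}  B2 = {1, 2, 4, 7}  B3 = {1, 2, 3, 5}  B4 = {0, 1, 5, 7}  B5 = {1, 2, 5, 6}
Tree: B1–B2, B1–B3, B1–B4, B3–B5
Every bag has size at most 4, so the width is 4 − 1 = 3 and tw(G) ≤ 3. For the lower bound, the 4 vertices {0, 1, 5, 7} are pairwise adjacent, and any tree decomposition puts a clique entirely inside one bag — forcing width ≥ 3. Therefore the treewidth is 3.

3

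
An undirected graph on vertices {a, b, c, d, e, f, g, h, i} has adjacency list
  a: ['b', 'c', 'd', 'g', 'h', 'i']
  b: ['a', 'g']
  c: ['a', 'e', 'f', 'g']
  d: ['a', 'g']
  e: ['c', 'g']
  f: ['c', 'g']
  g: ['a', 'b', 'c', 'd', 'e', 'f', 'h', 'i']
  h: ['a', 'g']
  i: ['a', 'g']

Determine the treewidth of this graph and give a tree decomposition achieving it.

Every bag has size at most 3, so the width is 3 − 1 = 2 and tw(G) ≤ 2. For the lower bound, the 3 vertices {a, d, g} are pairwise adjacent, and any tree decomposition puts a clique entirely inside one bag — forcing width ≥ 2. The upper and lower bounds meet at 2, so that is the treewidth.

Treewidth 2.
One optimal decomposition is:
Bags: B1 = {a, c, g}  B2 = {a, b, g}  B3 = {a, g, i}  B4 = {a, d, g}  B5 = {c, f, g}  B6 = {a, g, h}  B7 = {c, e, g}
Tree: B1–B2, B1–B3, B1–B4, B1–B5, B4–B6, B1–B7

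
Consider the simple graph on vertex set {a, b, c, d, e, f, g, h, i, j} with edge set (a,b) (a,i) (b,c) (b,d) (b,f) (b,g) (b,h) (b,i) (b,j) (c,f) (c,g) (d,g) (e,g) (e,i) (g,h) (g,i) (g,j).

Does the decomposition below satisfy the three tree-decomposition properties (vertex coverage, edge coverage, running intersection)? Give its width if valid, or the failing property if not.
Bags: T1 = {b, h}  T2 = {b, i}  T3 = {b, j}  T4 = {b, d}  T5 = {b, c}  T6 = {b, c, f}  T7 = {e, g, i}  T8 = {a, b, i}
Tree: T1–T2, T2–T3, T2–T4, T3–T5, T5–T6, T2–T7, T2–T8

No — edge (g,b) lies in no bag.

A tree decomposition must satisfy three properties: every vertex lies in some bag; for every edge, both endpoints lie together in some bag; and for every vertex, the bags containing it form a connected subtree. Here edge (g,b) lies in no bag, so the decomposition is invalid.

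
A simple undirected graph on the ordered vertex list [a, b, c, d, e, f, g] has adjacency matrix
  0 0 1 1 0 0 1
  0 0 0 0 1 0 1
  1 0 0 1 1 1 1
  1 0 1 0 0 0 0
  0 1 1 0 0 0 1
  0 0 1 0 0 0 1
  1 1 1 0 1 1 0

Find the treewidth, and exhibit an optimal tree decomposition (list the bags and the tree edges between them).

The largest bag has 3 vertices, giving width 2; this decomposition certifies tw(G) ≤ 2. On the other hand G contains the 3-clique {a, c, d}. A clique must lie in a single bag of any decomposition, so no decomposition can have width below 2. The upper and lower bounds meet at 2, so that is the treewidth.

Treewidth 2.
One such decomposition:
Bags: B1 = {c, e, g}  B2 = {b, e, g}  B3 = {c, f, g}  B4 = {a, c, g}  B5 = {a, c, d}
Tree: B1–B2, B1–B3, B3–B4, B4–B5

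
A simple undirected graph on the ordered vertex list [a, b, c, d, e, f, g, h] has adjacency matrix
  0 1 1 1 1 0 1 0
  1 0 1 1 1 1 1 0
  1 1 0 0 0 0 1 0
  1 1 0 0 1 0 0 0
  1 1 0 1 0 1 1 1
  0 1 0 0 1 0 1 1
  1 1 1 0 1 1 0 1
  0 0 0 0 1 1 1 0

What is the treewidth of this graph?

A width-3 tree decomposition is:
Bags: B1 = {b, e, f, g}  B2 = {a, b, e, g}  B3 = {e, f, g, h}  B4 = {a, b, d, e}  B5 = {a, b, c, g}
Tree: B1–B2, B1–B3, B2–B4, B2–B5
Each bag holds 4 vertices, so the decomposition has width 3, which upper-bounds the treewidth. On the other hand G contains the 4-clique {a, b, d, e}. A clique must lie in a single bag of any decomposition, so no decomposition can have width below 3. Therefore the treewidth is 3.

3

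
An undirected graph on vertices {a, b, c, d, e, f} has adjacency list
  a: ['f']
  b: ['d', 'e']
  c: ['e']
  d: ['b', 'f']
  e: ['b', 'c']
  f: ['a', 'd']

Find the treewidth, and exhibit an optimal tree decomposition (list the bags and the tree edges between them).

The largest bag has 2 vertices, giving width 1; this decomposition certifies tw(G) ≤ 1. Any graph with an edge has treewidth ≥ 1, and G has the edge c–e. Hence tw(G) = 1 exactly.

Treewidth 1.
One optimal decomposition is:
Bags: B1 = {c, e}  B2 = {b, e}  B3 = {b, d}  B4 = {d, f}  B5 = {a, f}
Tree: B1–B2, B2–B3, B3–B4, B4–B5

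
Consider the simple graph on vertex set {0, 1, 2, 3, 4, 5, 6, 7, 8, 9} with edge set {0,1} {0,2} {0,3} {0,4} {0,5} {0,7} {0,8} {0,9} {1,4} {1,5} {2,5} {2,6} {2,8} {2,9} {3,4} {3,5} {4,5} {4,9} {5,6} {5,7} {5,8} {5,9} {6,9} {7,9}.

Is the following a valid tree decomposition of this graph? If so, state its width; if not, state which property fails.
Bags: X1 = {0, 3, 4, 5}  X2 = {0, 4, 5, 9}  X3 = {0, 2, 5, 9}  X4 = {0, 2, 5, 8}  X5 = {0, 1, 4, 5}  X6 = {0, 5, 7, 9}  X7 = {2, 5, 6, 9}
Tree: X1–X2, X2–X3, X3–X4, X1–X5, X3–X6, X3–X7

Yes; width 3.

Vertex coverage: the bags together contain {0, 1, 2, 3, 4, 5, 6, 7, 8, 9}, the full vertex set. Edge coverage: each edge of G has both endpoints in at least one bag. Running intersection: for every vertex, the bags containing it form a connected subtree. All three properties hold, so this is a valid tree decomposition of width max|bag| − 1 = 3, and hence tw(G) ≤ 3.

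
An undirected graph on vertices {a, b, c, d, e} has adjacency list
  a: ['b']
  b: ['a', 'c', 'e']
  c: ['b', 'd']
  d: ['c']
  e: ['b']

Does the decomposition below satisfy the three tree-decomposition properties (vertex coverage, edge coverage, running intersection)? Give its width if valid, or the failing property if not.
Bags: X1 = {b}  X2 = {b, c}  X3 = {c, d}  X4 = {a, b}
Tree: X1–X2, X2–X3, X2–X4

No — vertex e appears in no bag.

A tree decomposition must satisfy three properties: every vertex lies in some bag; for every edge, both endpoints lie together in some bag; and for every vertex, the bags containing it form a connected subtree. Here vertex e appears in no bag, so the decomposition is invalid.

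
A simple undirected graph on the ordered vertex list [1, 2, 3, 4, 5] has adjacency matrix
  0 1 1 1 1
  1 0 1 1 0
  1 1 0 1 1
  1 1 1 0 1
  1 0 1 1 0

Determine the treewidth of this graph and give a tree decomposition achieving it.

The largest bag has 4 vertices, giving width 3; this decomposition certifies tw(G) ≤ 3. For the lower bound, the 4 vertices {1, 2, 3, 4} are pairwise adjacent, and any tree decomposition puts a clique entirely inside one bag — forcing width ≥ 3. Hence tw(G) = 3 exactly.

Treewidth 3.
One such decomposition:
Bags: B1 = {1, 3, 4, 5}  B2 = {1, 2, 3, 4}
Tree: B1–B2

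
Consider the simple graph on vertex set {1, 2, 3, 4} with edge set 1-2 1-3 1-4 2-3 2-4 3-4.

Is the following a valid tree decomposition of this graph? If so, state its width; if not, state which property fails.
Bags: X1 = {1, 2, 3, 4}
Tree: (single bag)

Vertex coverage: the bags together contain {1, 2, 3, 4}, the full vertex set. Edge coverage: each edge of G has both endpoints in at least one bag. Running intersection: for every vertex, the bags containing it form a connected subtree. All three properties hold, so this is a valid tree decomposition of width max|bag| − 1 = 3, and hence tw(G) ≤ 3.

Yes; width 3.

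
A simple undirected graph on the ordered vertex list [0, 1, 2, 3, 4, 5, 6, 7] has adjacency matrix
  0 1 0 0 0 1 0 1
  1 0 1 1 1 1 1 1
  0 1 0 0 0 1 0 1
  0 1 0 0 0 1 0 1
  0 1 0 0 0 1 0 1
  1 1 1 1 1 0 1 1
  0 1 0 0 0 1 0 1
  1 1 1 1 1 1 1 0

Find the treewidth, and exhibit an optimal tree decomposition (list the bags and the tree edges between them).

Treewidth 3.
Bags: B1 = {0, 1, 5, 7}  B2 = {1, 4, 5, 7}  B3 = {1, 5, 6, 7}  B4 = {1, 2, 5, 7}  B5 = {1, 3, 5, 7}
Tree: B1–B2, B1–B3, B3–B4, B1–B5

The largest bag has 4 vertices, giving width 3; this decomposition certifies tw(G) ≤ 3. For the lower bound, the 4 vertices {0, 1, 5, 7} are pairwise adjacent, and any tree decomposition puts a clique entirely inside one bag — forcing width ≥ 3. Hence tw(G) = 3 exactly.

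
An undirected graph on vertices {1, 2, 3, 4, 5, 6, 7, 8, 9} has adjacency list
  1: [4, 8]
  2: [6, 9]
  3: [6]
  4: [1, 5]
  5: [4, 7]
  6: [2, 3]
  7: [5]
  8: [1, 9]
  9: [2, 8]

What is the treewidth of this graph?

A width-1 tree decomposition is:
Bags: B1 = {5, 7}  B2 = {4, 5}  B3 = {1, 4}  B4 = {1, 8}  B5 = {8, 9}  B6 = {2, 9}  B7 = {2, 6}  B8 = {3, 6}
Tree: B1–B2, B2–B3, B3–B4, B4–B5, B5–B6, B6–B7, B7–B8
Each bag holds 2 vertices, so the decomposition has width 1, which upper-bounds the treewidth. G has an edge, so its treewidth is at least 1. Therefore the treewidth is 1.

1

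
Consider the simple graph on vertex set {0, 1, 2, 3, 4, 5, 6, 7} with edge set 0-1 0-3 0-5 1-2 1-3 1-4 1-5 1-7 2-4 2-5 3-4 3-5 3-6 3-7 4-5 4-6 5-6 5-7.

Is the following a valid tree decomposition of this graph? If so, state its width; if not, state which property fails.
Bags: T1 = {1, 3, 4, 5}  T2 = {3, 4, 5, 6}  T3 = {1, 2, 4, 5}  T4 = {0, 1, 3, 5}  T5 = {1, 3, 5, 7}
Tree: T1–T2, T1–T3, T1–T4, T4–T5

Yes; width 3.

Vertex coverage: the bags together contain {0, 1, 2, 3, 4, 5, 6, 7}, the full vertex set. Edge coverage: each edge of G has both endpoints in at least one bag. Running intersection: for every vertex, the bags containing it form a connected subtree. All three properties hold, so this is a valid tree decomposition of width max|bag| − 1 = 3, and hence tw(G) ≤ 3.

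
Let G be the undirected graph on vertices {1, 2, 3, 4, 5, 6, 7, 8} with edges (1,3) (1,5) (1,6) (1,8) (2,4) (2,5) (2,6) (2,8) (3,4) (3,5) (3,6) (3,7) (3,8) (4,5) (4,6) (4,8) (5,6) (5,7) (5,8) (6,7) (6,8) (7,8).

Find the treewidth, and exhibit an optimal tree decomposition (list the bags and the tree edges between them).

The largest bag has 5 vertices, giving width 4; this decomposition certifies tw(G) ≤ 4. On the other hand G contains the 5-clique {2, 4, 5, 6, 8}. A clique must lie in a single bag of any decomposition, so no decomposition can have width below 4. Hence tw(G) = 4 exactly.

Treewidth 4.
One such decomposition:
Bags: B1 = {3, 4, 5, 6, 8}  B2 = {3, 5, 6, 7, 8}  B3 = {2, 4, 5, 6, 8}  B4 = {1, 3, 5, 6, 8}
Tree: B1–B2, B1–B3, B1–B4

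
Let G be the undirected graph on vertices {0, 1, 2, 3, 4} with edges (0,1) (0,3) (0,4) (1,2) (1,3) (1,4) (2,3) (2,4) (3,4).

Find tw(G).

A width-3 tree decomposition is:
Bags: B1 = {0, 1, 3, 4}  B2 = {1, 2, 3, 4}
Tree: B1–B2
The largest bag has 4 vertices, giving width 3; this decomposition certifies tw(G) ≤ 3. For the lower bound, the 4 vertices {0, 1, 3, 4} are pairwise adjacent, and any tree decomposition puts a clique entirely inside one bag — forcing width ≥ 3. The upper and lower bounds meet at 3, so that is the treewidth.

3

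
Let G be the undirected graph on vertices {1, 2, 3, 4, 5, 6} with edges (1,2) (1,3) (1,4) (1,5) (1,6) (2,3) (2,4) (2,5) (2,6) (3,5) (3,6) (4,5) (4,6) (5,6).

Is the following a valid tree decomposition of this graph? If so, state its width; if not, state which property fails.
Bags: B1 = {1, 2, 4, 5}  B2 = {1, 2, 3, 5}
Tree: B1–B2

A tree decomposition must satisfy three properties: every vertex lies in some bag; for every edge, both endpoints lie together in some bag; and for every vertex, the bags containing it form a connected subtree. Here vertex 6 appears in no bag, so the decomposition is invalid.

No — vertex 6 appears in no bag.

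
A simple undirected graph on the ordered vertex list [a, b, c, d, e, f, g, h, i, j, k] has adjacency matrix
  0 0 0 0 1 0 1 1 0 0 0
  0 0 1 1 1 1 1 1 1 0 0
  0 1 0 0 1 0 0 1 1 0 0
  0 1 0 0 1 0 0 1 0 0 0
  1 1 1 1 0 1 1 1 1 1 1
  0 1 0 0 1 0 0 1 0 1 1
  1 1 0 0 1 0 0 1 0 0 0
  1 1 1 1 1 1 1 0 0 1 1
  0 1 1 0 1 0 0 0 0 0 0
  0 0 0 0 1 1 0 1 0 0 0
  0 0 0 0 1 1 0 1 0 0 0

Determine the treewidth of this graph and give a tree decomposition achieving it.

Treewidth 3.
One such decomposition:
Bags: B1 = {b, e, g, h}  B2 = {b, e, f, h}  B3 = {b, c, e, h}  B4 = {b, d, e, h}  B5 = {e, f, h, k}  B6 = {b, c, e, i}  B7 = {e, f, h, j}  B8 = {a, e, g, h}
Tree: B1–B2, B2–B3, B3–B4, B2–B5, B3–B6, B5–B7, B1–B8

Each bag holds 4 vertices, so the decomposition has width 3, which upper-bounds the treewidth. For the lower bound, the 4 vertices {e, f, h, j} are pairwise adjacent, and any tree decomposition puts a clique entirely inside one bag — forcing width ≥ 3. The upper and lower bounds meet at 3, so that is the treewidth.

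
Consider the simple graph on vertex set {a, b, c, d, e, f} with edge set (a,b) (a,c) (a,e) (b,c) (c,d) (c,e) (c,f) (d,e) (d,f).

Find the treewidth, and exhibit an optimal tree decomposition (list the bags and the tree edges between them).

Treewidth 2.
Bags: B1 = {c, d, e}  B2 = {c, d, f}  B3 = {a, c, e}  B4 = {a, b, c}
Tree: B1–B2, B1–B3, B3–B4

Each bag holds 3 vertices, so the decomposition has width 2, which upper-bounds the treewidth. On the other hand G contains the 3-clique {c, d, e}. A clique must lie in a single bag of any decomposition, so no decomposition can have width below 2. Therefore the treewidth is 2.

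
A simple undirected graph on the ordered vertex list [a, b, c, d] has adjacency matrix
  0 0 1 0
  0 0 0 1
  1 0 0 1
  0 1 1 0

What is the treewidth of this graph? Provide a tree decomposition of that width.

Each bag holds 2 vertices, so the decomposition has width 1, which upper-bounds the treewidth. G has an edge, so its treewidth is at least 1. The upper and lower bounds meet at 1, so that is the treewidth.

Treewidth 1.
One optimal decomposition is:
Bags: B1 = {b, d}  B2 = {c, d}  B3 = {a, c}
Tree: B1–B2, B2–B3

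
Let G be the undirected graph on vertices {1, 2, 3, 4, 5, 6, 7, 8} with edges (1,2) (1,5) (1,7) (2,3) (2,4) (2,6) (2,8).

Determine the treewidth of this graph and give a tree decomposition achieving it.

Treewidth 1.
One such decomposition:
Bags: B1 = {1, 5}  B2 = {1, 7}  B3 = {1, 2}  B4 = {2, 4}  B5 = {2, 3}  B6 = {2, 8}  B7 = {2, 6}
Tree: B1–B2, B1–B3, B3–B4, B4–B5, B5–B6, B5–B7

Every bag has size at most 2, so the width is 2 − 1 = 1 and tw(G) ≤ 1. Any graph with an edge has treewidth ≥ 1, and G has the edge 1–5. Therefore the treewidth is 1.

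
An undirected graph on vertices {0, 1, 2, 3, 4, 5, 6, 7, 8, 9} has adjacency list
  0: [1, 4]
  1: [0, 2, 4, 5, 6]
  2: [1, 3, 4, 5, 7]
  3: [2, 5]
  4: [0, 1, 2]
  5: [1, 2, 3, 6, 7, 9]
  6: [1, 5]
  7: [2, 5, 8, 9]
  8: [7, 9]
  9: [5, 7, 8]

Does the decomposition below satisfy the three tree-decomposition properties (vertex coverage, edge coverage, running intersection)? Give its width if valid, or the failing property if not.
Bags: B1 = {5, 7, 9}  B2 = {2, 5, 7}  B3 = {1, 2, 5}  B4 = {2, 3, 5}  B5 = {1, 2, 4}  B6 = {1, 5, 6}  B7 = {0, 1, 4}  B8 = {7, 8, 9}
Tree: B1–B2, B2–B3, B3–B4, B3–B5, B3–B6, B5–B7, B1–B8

Every vertex of G appears in some bag (union = {0, 1, 2, 3, 4, 5, 6, 7, 8, 9}); every edge is covered by a bag; and for each vertex v the set of bags containing v is connected in the bag tree. The decomposition is therefore valid. The largest bag has 3 vertices, so the width is 2.

Yes; width 2.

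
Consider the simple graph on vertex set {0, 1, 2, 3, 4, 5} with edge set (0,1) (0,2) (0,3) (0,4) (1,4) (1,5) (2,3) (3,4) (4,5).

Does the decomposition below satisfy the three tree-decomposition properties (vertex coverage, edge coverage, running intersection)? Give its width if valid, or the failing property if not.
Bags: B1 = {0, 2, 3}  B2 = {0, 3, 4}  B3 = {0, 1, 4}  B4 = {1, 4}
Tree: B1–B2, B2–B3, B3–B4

No — vertex 5 appears in no bag.

A tree decomposition must satisfy three properties: every vertex lies in some bag; for every edge, both endpoints lie together in some bag; and for every vertex, the bags containing it form a connected subtree. Here vertex 5 appears in no bag, so the decomposition is invalid.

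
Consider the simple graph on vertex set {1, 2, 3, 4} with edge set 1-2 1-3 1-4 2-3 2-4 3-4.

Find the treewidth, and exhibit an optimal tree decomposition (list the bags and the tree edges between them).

With just one bag of size 4, the width is 4 − 1 = 3, so tw(G) ≤ 3. On the other hand G contains the 4-clique {1, 2, 3, 4}. A clique must lie in a single bag of any decomposition, so no decomposition can have width below 3. Therefore the treewidth is 3.

Treewidth 3.
One optimal decomposition is:
Bags: B1 = {1, 2, 3, 4}
Tree: (single bag)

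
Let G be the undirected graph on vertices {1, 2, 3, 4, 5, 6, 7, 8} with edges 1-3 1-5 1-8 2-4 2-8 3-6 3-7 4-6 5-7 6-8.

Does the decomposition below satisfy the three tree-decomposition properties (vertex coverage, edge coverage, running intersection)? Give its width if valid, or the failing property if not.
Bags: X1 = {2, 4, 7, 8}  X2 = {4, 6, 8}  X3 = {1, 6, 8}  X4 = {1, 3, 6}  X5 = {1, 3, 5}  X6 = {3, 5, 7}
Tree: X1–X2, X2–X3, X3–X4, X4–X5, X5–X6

A tree decomposition must satisfy three properties: every vertex lies in some bag; for every edge, both endpoints lie together in some bag; and for every vertex, the bags containing it form a connected subtree. Here bags containing vertex 7 are not connected in the tree, so the decomposition is invalid.

No — bags containing vertex 7 are not connected in the tree.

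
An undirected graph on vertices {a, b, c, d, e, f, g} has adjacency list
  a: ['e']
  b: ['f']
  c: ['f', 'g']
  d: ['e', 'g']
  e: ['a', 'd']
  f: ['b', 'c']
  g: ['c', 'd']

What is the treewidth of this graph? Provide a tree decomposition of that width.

Every bag has size at most 2, so the width is 2 − 1 = 1 and tw(G) ≤ 1. Any graph with an edge has treewidth ≥ 1, and G has the edge b–f. Therefore the treewidth is 1.

Treewidth 1.
One optimal decomposition is:
Bags: B1 = {b, f}  B2 = {c, f}  B3 = {c, g}  B4 = {d, g}  B5 = {d, e}  B6 = {a, e}
Tree: B1–B2, B2–B3, B3–B4, B4–B5, B5–B6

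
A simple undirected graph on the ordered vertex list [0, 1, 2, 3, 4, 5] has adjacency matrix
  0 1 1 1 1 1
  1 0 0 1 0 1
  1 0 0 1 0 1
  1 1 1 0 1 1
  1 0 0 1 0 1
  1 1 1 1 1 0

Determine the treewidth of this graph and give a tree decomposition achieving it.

Treewidth 3.
One such decomposition:
Bags: B1 = {0, 2, 3, 5}  B2 = {0, 3, 4, 5}  B3 = {0, 1, 3, 5}
Tree: B1–B2, B2–B3

The largest bag has 4 vertices, giving width 3; this decomposition certifies tw(G) ≤ 3. On the other hand G contains the 4-clique {0, 1, 3, 5}. A clique must lie in a single bag of any decomposition, so no decomposition can have width below 3. The upper and lower bounds meet at 3, so that is the treewidth.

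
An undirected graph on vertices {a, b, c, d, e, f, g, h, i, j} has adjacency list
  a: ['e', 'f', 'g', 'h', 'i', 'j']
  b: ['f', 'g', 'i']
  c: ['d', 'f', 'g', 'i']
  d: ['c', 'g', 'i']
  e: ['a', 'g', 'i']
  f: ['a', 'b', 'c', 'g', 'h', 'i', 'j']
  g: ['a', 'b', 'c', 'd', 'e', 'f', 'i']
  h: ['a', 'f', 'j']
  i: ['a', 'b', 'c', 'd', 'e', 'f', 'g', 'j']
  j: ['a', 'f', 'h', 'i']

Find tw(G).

3

A width-3 tree decomposition is:
Bags: B1 = {c, f, g, i}  B2 = {a, f, g, i}  B3 = {a, e, g, i}  B4 = {a, f, i, j}  B5 = {c, d, g, i}  B6 = {b, f, g, i}  B7 = {a, f, h, j}
Tree: B1–B2, B2–B3, B2–B4, B1–B5, B2–B6, B4–B7
Every bag has size at most 4, so the width is 4 − 1 = 3 and tw(G) ≤ 3. On the other hand G contains the 4-clique {a, f, h, j}. A clique must lie in a single bag of any decomposition, so no decomposition can have width below 3. Hence tw(G) = 3 exactly.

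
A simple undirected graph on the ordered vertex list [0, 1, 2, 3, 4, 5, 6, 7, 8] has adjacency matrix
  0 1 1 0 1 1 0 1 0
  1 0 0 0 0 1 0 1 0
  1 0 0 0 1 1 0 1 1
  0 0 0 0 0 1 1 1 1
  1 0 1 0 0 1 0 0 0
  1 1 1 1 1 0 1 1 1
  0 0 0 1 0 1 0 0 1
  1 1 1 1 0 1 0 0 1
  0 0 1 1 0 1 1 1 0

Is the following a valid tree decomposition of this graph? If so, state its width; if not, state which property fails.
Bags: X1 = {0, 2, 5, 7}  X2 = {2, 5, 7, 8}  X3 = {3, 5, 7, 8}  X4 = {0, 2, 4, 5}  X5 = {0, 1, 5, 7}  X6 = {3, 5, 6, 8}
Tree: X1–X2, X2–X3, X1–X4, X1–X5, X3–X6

Yes; width 3.

Every vertex of G appears in some bag (union = {0, 1, 2, 3, 4, 5, 6, 7, 8}); every edge is covered by a bag; and for each vertex v the set of bags containing v is connected in the bag tree. The decomposition is therefore valid. The largest bag has 4 vertices, so the width is 3.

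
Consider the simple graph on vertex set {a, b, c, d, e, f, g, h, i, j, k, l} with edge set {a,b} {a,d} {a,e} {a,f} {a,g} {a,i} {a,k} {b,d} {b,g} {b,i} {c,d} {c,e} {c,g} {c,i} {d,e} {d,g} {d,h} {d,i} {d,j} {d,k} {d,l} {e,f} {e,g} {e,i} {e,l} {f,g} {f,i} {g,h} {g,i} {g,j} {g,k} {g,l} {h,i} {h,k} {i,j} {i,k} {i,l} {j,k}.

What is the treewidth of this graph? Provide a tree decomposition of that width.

Each bag holds 5 vertices, so the decomposition has width 4, which upper-bounds the treewidth. For the lower bound, the 5 vertices {d, g, i, j, k} are pairwise adjacent, and any tree decomposition puts a clique entirely inside one bag — forcing width ≥ 4. Combining the bounds, tw(G) = 4.

Treewidth 4.
Bags: B1 = {a, d, g, i, k}  B2 = {d, g, h, i, k}  B3 = {d, g, i, j, k}  B4 = {a, d, e, g, i}  B5 = {d, e, g, i, l}  B6 = {a, b, d, g, i}  B7 = {a, e, f, g, i}  B8 = {c, d, e, g, i}
Tree: B1–B2, B1–B3, B1–B4, B4–B5, B1–B6, B4–B7, B4–B8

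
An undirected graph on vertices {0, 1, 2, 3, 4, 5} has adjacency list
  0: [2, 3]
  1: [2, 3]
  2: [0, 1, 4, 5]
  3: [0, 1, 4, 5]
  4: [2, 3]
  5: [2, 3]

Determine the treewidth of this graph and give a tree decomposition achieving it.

Every bag has size at most 3, so the width is 3 − 1 = 2 and tw(G) ≤ 2. Since 3–4–2–1–3 is a cycle in G, G is not acyclic. Forests are exactly the graphs of treewidth ≤ 1, so tw(G) ≥ 2. Combining the bounds, tw(G) = 2.

Treewidth 2.
One optimal decomposition is:
Bags: B1 = {2, 3, 4}  B2 = {1, 2, 3}  B3 = {0, 2, 3}  B4 = {2, 3, 5}
Tree: B1–B2, B2–B3, B3–B4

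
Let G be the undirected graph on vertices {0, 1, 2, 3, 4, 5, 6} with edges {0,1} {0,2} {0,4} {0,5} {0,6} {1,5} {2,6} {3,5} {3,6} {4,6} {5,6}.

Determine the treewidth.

A width-2 tree decomposition is:
Bags: B1 = {0, 4, 6}  B2 = {0, 5, 6}  B3 = {0, 2, 6}  B4 = {0, 1, 5}  B5 = {3, 5, 6}
Tree: B1–B2, B2–B3, B2–B4, B2–B5
Each bag holds 3 vertices, so the decomposition has width 2, which upper-bounds the treewidth. For the lower bound, the 3 vertices {0, 1, 5} are pairwise adjacent, and any tree decomposition puts a clique entirely inside one bag — forcing width ≥ 2. Therefore the treewidth is 2.

2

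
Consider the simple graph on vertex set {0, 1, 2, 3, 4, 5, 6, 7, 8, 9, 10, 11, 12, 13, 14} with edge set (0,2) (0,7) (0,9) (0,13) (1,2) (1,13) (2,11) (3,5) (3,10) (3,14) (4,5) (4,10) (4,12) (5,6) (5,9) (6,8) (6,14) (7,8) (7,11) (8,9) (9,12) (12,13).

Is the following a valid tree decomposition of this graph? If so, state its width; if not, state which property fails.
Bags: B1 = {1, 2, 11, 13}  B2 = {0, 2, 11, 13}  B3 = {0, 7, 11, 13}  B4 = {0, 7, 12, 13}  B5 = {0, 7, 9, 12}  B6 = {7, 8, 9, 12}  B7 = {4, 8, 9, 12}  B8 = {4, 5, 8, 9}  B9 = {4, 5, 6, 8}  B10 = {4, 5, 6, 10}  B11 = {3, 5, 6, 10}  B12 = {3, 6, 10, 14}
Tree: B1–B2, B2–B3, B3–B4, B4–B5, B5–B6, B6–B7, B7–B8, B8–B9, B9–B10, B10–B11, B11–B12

Yes; width 3.

Every vertex of G appears in some bag (union = {0, 1, 2, 3, 4, 5, 6, 7, 8, 9, 10, 11, 12, 13, 14}); every edge is covered by a bag; and for each vertex v the set of bags containing v is connected in the bag tree. The decomposition is therefore valid. The largest bag has 4 vertices, so the width is 3.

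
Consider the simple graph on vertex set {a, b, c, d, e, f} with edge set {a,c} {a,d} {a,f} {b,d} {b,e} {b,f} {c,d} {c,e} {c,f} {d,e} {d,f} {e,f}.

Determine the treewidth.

A width-3 tree decomposition is:
Bags: B1 = {c, d, e, f}  B2 = {a, c, d, f}  B3 = {b, d, e, f}
Tree: B1–B2, B1–B3
Every bag has size at most 4, so the width is 4 − 1 = 3 and tw(G) ≤ 3. For the lower bound, the 4 vertices {c, d, e, f} are pairwise adjacent, and any tree decomposition puts a clique entirely inside one bag — forcing width ≥ 3. Combining the bounds, tw(G) = 3.

3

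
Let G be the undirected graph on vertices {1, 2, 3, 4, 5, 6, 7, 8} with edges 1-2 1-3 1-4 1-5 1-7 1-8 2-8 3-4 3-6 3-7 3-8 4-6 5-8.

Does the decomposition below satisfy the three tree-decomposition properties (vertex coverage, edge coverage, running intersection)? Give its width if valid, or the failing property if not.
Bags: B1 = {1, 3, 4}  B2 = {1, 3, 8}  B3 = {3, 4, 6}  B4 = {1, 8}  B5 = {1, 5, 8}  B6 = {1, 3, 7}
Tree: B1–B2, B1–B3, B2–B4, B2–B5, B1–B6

No — vertex 2 appears in no bag.

A tree decomposition must satisfy three properties: every vertex lies in some bag; for every edge, both endpoints lie together in some bag; and for every vertex, the bags containing it form a connected subtree. Here vertex 2 appears in no bag, so the decomposition is invalid.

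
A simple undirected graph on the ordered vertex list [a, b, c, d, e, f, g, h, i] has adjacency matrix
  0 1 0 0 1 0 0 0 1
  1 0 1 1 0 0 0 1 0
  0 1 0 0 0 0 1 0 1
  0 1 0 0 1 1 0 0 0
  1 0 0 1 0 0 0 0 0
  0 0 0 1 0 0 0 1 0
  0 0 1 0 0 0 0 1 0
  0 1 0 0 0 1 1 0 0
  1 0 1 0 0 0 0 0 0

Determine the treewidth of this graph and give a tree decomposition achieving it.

Treewidth 3.
Bags: B1 = {c, f, g, h}  B2 = {b, c, f, h}  B3 = {b, c, d, f}  B4 = {b, c, d, i}  B5 = {a, b, d, i}  B6 = {a, d, e, i}
Tree: B1–B2, B2–B3, B3–B4, B4–B5, B5–B6

Every bag has size at most 4, so the width is 4 − 1 = 3 and tw(G) ≤ 3. For the lower bound: the 4 vertex sets {f,g,h}, {c}, {b}, {a,d,e,i} are disjoint, each induces a connected subgraph, and every pair is joined by at least one edge of G. Contracting each set to a single vertex therefore yields K_{4} as a minor, and since treewidth is minor-monotone, tw(G) ≥ tw(K_{4}) = 3. Hence tw(G) = 3 exactly.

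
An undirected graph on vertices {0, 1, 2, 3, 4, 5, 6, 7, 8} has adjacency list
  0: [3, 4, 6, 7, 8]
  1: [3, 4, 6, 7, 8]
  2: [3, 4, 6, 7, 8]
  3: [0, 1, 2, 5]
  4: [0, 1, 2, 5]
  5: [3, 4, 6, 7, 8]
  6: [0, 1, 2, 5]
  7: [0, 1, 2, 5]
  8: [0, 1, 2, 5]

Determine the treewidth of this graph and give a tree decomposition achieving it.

The largest bag has 5 vertices, giving width 4; this decomposition certifies tw(G) ≤ 4. For the lower bound: the 5 vertex sets {5,8}, {2,3}, {0,6}, {1}, {4} are disjoint, each induces a connected subgraph, and every pair is joined by at least one edge of G. Contracting each set to a single vertex therefore yields K_{5} as a minor, and since treewidth is minor-monotone, tw(G) ≥ tw(K_{5}) = 4. Therefore the treewidth is 4.

Treewidth 4.
One optimal decomposition is:
Bags: B1 = {0, 1, 2, 5, 8}  B2 = {0, 1, 2, 3, 5}  B3 = {0, 1, 2, 5, 6}  B4 = {0, 1, 2, 4, 5}  B5 = {0, 1, 2, 5, 7}
Tree: B1–B2, B2–B3, B3–B4, B4–B5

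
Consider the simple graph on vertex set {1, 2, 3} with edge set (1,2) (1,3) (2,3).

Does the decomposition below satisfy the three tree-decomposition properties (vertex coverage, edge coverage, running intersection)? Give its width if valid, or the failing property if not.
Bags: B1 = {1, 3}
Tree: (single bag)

No — vertex 2 appears in no bag.

A tree decomposition must satisfy three properties: every vertex lies in some bag; for every edge, both endpoints lie together in some bag; and for every vertex, the bags containing it form a connected subtree. Here vertex 2 appears in no bag, so the decomposition is invalid.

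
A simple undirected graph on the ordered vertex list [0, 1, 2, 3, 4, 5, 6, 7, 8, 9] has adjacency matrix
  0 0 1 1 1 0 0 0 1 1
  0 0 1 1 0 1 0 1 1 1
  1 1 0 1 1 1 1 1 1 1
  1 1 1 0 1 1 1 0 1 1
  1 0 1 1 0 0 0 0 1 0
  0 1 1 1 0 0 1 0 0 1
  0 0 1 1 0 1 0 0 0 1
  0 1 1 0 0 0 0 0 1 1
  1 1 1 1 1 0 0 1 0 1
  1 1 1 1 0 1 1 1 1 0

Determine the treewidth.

4

A width-4 tree decomposition is:
Bags: B1 = {1, 2, 3, 8, 9}  B2 = {1, 2, 7, 8, 9}  B3 = {0, 2, 3, 8, 9}  B4 = {1, 2, 3, 5, 9}  B5 = {0, 2, 3, 4, 8}  B6 = {2, 3, 5, 6, 9}
Tree: B1–B2, B1–B3, B1–B4, B3–B5, B4–B6
Every bag has size at most 5, so the width is 5 − 1 = 4 and tw(G) ≤ 4. Conversely, {0, 2, 3, 8, 9} is a clique of size 5, and the vertices of any clique must share a bag in every tree decomposition; so some bag has ≥ 5 vertices and tw(G) ≥ 4. Hence tw(G) = 4 exactly.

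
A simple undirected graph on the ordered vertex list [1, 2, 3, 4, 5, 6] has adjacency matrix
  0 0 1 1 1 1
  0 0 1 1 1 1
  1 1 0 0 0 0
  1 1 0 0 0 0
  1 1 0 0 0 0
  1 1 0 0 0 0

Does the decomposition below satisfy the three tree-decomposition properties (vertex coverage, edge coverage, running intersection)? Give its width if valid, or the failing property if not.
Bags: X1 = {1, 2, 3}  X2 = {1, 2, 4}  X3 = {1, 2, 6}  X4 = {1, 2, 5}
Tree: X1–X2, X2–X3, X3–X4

Checking the three conditions: (i) the bags cover all of {1, 2, 3, 4, 5, 6}; (ii) for each edge, some bag contains both endpoints; (iii) the bags containing any fixed vertex form a subtree. All hold, so the decomposition is valid with width 3 − 1 = 2.

Yes; width 2.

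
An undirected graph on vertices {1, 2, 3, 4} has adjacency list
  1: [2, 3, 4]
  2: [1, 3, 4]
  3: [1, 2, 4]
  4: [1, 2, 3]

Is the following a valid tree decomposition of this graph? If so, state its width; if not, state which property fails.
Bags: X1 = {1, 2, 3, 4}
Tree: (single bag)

Checking the three conditions: (i) the bags cover all of {1, 2, 3, 4}; (ii) for each edge, some bag contains both endpoints; (iii) the bags containing any fixed vertex form a subtree. All hold, so the decomposition is valid with width 4 − 1 = 3.

Yes; width 3.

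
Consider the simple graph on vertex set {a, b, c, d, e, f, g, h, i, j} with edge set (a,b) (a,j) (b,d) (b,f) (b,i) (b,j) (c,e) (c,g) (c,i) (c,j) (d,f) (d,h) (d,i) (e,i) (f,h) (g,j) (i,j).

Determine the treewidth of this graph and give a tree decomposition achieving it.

The largest bag has 3 vertices, giving width 2; this decomposition certifies tw(G) ≤ 2. On the other hand G contains the 3-clique {c, g, j}. A clique must lie in a single bag of any decomposition, so no decomposition can have width below 2. Hence tw(G) = 2 exactly.

Treewidth 2.
One such decomposition:
Bags: B1 = {b, i, j}  B2 = {c, i, j}  B3 = {b, d, i}  B4 = {b, d, f}  B5 = {c, g, j}  B6 = {c, e, i}  B7 = {d, f, h}  B8 = {a, b, j}
Tree: B1–B2, B1–B3, B3–B4, B2–B5, B2–B6, B4–B7, B1–B8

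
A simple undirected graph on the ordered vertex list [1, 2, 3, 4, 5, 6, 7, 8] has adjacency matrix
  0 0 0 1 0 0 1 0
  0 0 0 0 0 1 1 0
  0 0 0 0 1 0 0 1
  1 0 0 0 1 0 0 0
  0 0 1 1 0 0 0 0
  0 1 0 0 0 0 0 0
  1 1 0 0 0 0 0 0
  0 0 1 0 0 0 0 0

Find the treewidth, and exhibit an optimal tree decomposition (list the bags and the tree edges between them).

Each bag holds 2 vertices, so the decomposition has width 1, which upper-bounds the treewidth. G has an edge, so its treewidth is at least 1. The upper and lower bounds meet at 1, so that is the treewidth.

Treewidth 1.
Bags: B1 = {2, 6}  B2 = {2, 7}  B3 = {1, 7}  B4 = {1, 4}  B5 = {4, 5}  B6 = {3, 5}  B7 = {3, 8}
Tree: B1–B2, B2–B3, B3–B4, B4–B5, B5–B6, B6–B7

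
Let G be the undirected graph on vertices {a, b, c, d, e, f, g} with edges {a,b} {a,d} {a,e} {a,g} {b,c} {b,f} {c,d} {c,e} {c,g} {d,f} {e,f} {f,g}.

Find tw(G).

A width-3 tree decomposition is:
Bags: B1 = {a, c, e, f}  B2 = {a, c, d, f}  B3 = {a, b, c, f}  B4 = {a, c, f, g}
Tree: B1–B2, B2–B3, B3–B4
The largest bag has 4 vertices, giving width 3; this decomposition certifies tw(G) ≤ 3. For the lower bound: the 4 vertex sets {e,f}, {a,d}, {c}, {b} are disjoint, each induces a connected subgraph, and every pair is joined by at least one edge of G. Contracting each set to a single vertex therefore yields K_{4} as a minor, and since treewidth is minor-monotone, tw(G) ≥ tw(K_{4}) = 3. Hence tw(G) = 3 exactly.

3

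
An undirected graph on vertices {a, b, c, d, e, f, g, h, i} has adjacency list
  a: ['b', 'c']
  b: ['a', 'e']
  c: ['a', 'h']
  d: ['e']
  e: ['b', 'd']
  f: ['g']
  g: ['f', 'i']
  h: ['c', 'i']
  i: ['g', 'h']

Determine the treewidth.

1

A width-1 tree decomposition is:
Bags: B1 = {d, e}  B2 = {b, e}  B3 = {a, b}  B4 = {a, c}  B5 = {c, h}  B6 = {h, i}  B7 = {g, i}  B8 = {f, g}
Tree: B1–B2, B2–B3, B3–B4, B4–B5, B5–B6, B6–B7, B7–B8
Each bag holds 2 vertices, so the decomposition has width 1, which upper-bounds the treewidth. Any graph with an edge has treewidth ≥ 1, and G has the edge d–e. The upper and lower bounds meet at 1, so that is the treewidth.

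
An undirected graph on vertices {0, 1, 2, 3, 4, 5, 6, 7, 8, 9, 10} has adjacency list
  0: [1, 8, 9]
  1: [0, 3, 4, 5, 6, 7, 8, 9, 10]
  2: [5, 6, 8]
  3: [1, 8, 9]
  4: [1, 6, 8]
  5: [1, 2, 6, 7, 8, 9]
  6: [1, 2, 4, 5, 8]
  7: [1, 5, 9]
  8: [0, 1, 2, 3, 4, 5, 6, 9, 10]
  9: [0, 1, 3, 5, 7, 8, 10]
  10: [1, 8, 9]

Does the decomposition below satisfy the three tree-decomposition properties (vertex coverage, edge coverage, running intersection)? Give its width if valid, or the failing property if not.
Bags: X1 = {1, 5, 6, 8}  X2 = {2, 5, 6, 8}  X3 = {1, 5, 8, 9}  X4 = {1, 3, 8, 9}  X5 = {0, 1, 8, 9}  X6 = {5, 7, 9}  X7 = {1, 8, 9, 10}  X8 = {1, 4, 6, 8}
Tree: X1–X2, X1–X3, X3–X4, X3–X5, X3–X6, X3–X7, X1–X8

No — edge (1,7) lies in no bag.

A tree decomposition must satisfy three properties: every vertex lies in some bag; for every edge, both endpoints lie together in some bag; and for every vertex, the bags containing it form a connected subtree. Here edge (1,7) lies in no bag, so the decomposition is invalid.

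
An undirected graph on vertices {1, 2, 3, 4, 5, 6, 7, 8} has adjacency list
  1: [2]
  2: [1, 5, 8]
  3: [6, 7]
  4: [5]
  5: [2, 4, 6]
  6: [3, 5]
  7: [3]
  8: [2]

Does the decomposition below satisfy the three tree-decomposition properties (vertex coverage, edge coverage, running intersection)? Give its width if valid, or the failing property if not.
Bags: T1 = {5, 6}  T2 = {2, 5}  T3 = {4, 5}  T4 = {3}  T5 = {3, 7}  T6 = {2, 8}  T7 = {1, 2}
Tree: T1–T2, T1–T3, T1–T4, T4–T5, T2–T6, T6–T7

No — edge (6,3) lies in no bag.

A tree decomposition must satisfy three properties: every vertex lies in some bag; for every edge, both endpoints lie together in some bag; and for every vertex, the bags containing it form a connected subtree. Here edge (6,3) lies in no bag, so the decomposition is invalid.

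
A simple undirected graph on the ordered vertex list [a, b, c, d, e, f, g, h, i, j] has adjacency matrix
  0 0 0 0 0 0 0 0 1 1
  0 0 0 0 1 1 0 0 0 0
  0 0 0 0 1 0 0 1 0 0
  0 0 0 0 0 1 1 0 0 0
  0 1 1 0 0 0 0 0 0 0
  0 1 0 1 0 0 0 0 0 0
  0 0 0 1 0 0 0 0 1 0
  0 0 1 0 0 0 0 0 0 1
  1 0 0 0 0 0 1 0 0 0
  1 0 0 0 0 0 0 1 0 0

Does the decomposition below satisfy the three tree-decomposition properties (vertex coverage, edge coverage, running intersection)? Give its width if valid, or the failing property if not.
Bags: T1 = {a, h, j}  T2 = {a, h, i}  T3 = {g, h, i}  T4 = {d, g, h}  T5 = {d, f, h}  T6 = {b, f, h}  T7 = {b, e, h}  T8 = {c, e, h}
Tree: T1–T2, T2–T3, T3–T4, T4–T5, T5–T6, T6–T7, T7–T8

Vertex coverage: the bags together contain {a, b, c, d, e, f, g, h, i, j}, the full vertex set. Edge coverage: each edge of G has both endpoints in at least one bag. Running intersection: for every vertex, the bags containing it form a connected subtree. All three properties hold, so this is a valid tree decomposition of width max|bag| − 1 = 2, and hence tw(G) ≤ 2.

Yes; width 2.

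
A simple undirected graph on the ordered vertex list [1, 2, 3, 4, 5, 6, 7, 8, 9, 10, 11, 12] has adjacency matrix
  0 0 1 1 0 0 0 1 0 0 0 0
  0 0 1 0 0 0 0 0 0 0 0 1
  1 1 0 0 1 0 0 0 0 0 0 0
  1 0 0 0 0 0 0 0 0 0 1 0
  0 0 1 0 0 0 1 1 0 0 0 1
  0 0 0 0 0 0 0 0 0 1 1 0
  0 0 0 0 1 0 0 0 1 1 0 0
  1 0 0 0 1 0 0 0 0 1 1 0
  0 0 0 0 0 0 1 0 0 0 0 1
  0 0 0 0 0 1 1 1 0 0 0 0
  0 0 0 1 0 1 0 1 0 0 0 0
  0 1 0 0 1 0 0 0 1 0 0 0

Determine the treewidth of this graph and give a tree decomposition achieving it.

Treewidth 3.
Bags: B1 = {2, 3, 9, 12}  B2 = {3, 5, 9, 12}  B3 = {3, 5, 7, 9}  B4 = {1, 3, 5, 7}  B5 = {1, 5, 7, 8}  B6 = {1, 7, 8, 10}  B7 = {1, 4, 8, 10}  B8 = {4, 8, 10, 11}  B9 = {4, 6, 10, 11}
Tree: B1–B2, B2–B3, B3–B4, B4–B5, B5–B6, B6–B7, B7–B8, B8–B9

Each bag holds 4 vertices, so the decomposition has width 3, which upper-bounds the treewidth. For the lower bound: the 4 vertex sets {2,9,12}, {3}, {5}, {1,7,8,10} are disjoint, each induces a connected subgraph, and every pair is joined by at least one edge of G. Contracting each set to a single vertex therefore yields K_{4} as a minor, and since treewidth is minor-monotone, tw(G) ≥ tw(K_{4}) = 3. The upper and lower bounds meet at 3, so that is the treewidth.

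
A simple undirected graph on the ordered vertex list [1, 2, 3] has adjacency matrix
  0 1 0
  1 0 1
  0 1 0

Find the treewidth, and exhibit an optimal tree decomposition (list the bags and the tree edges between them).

Treewidth 1.
One such decomposition:
Bags: B1 = {2, 3}  B2 = {1, 2}
Tree: B1–B2

Every bag has size at most 2, so the width is 2 − 1 = 1 and tw(G) ≤ 1. Since G has at least one edge (e.g. 3–2), it is not an edgeless graph, so tw(G) ≥ 1. Combining the bounds, tw(G) = 1.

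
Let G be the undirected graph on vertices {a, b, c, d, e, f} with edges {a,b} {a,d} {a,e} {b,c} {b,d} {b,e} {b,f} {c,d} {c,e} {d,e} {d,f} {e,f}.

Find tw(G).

3

A width-3 tree decomposition is:
Bags: B1 = {a, b, d, e}  B2 = {b, c, d, e}  B3 = {b, d, e, f}
Tree: B1–B2, B1–B3
Each bag holds 4 vertices, so the decomposition has width 3, which upper-bounds the treewidth. For the lower bound, the 4 vertices {a, b, d, e} are pairwise adjacent, and any tree decomposition puts a clique entirely inside one bag — forcing width ≥ 3. The upper and lower bounds meet at 3, so that is the treewidth.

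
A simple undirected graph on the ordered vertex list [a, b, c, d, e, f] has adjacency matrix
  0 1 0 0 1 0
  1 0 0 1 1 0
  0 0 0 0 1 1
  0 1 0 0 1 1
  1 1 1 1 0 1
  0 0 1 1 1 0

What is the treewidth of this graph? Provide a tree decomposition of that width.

Each bag holds 3 vertices, so the decomposition has width 2, which upper-bounds the treewidth. For the lower bound, the 3 vertices {d, e, f} are pairwise adjacent, and any tree decomposition puts a clique entirely inside one bag — forcing width ≥ 2. Combining the bounds, tw(G) = 2.

Treewidth 2.
One optimal decomposition is:
Bags: B1 = {b, d, e}  B2 = {d, e, f}  B3 = {a, b, e}  B4 = {c, e, f}
Tree: B1–B2, B1–B3, B2–B4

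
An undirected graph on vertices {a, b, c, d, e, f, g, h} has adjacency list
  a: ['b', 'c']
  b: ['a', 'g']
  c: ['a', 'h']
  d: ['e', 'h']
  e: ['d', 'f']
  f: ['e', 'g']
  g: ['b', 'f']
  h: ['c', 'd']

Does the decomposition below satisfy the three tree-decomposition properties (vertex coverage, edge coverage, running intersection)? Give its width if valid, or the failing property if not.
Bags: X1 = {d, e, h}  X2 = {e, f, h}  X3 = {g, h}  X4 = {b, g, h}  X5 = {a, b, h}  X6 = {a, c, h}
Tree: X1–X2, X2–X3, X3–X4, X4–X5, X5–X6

A tree decomposition must satisfy three properties: every vertex lies in some bag; for every edge, both endpoints lie together in some bag; and for every vertex, the bags containing it form a connected subtree. Here edge (f,g) lies in no bag, so the decomposition is invalid.

No — edge (f,g) lies in no bag.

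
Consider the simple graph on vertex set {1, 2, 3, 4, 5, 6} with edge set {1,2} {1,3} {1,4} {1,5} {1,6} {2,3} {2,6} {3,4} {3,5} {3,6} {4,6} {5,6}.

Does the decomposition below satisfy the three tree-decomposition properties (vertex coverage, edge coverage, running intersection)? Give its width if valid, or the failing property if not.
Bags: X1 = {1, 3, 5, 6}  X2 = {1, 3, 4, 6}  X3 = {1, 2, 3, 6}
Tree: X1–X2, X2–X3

Yes; width 3.

Vertex coverage: the bags together contain {1, 2, 3, 4, 5, 6}, the full vertex set. Edge coverage: each edge of G has both endpoints in at least one bag. Running intersection: for every vertex, the bags containing it form a connected subtree. All three properties hold, so this is a valid tree decomposition of width max|bag| − 1 = 3, and hence tw(G) ≤ 3.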